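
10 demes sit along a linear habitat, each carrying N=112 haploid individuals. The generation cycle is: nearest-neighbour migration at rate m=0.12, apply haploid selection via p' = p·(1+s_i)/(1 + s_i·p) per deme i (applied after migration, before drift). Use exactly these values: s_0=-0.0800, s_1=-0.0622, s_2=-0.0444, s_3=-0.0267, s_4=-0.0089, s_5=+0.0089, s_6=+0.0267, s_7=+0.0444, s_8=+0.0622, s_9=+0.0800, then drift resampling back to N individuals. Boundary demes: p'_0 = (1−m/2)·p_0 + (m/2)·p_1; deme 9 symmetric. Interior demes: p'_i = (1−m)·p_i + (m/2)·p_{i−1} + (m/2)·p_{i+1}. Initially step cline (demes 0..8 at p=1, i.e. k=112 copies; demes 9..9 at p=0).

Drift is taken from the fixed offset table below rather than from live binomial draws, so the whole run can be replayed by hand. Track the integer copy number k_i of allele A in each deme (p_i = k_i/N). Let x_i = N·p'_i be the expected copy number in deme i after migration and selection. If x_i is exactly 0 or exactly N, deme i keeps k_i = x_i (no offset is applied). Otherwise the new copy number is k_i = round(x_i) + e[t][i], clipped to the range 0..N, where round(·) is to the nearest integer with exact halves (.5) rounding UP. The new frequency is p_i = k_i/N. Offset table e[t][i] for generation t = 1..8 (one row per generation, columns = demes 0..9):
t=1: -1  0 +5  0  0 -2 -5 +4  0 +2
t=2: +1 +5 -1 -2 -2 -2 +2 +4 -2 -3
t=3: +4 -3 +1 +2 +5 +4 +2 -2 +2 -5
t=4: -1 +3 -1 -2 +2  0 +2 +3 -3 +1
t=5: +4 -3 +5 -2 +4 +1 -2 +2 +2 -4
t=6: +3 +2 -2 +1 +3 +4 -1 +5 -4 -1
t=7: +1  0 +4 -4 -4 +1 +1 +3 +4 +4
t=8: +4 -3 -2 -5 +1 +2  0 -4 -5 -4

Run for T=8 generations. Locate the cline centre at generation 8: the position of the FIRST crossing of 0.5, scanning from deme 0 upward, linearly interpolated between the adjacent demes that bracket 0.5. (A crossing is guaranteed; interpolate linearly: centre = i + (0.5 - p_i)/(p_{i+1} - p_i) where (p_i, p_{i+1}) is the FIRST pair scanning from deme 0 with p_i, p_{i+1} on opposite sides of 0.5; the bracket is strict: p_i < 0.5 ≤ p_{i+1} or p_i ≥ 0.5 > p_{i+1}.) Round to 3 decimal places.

t=0: k=[112 112 112 112 112 112 112 112 112 0]
t=1: x=[112.0000 112.0000 112.0000 112.0000 112.0000 112.0000 112.0000 112.0000 105.6512 7.2229] k=[112 112 112 112 112 112 112 112 106 9]
t=2: x=[112.0000 112.0000 112.0000 112.0000 112.0000 112.0000 112.0000 111.6553 101.1460 15.8379] k=[112 112 112 112 112 112 112 112 99 13]
t=3: x=[112.0000 112.0000 112.0000 112.0000 112.0000 112.0000 112.0000 111.2529 95.4877 19.3617] k=[112 112 112 112 112 112 112 109 97 14]
t=4: x=[112.0000 112.0000 112.0000 112.0000 112.0000 112.0000 111.8247 108.6059 93.6834 20.2242] k=[112 112 112 112 112 112 112 112 91 21]
t=5: x=[112.0000 112.0000 112.0000 112.0000 112.0000 112.0000 112.0000 110.7930 89.1762 26.7348] k=[112 112 112 112 112 112 112 112 91 23]
t=6: x=[112.0000 112.0000 112.0000 112.0000 112.0000 112.0000 112.0000 110.7930 89.2920 28.6914] k=[112 112 112 112 112 112 112 112 85 28]
t=7: x=[112.0000 112.0000 112.0000 112.0000 112.0000 112.0000 112.0000 110.4479 84.4720 33.1887] k=[112 112 112 112 112 112 112 112 88 37]
t=8: x=[112.0000 112.0000 112.0000 112.0000 112.0000 112.0000 112.0000 110.6205 87.5528 42.0612] k=[112 112 112 112 112 112 112 107 83 38]

8.600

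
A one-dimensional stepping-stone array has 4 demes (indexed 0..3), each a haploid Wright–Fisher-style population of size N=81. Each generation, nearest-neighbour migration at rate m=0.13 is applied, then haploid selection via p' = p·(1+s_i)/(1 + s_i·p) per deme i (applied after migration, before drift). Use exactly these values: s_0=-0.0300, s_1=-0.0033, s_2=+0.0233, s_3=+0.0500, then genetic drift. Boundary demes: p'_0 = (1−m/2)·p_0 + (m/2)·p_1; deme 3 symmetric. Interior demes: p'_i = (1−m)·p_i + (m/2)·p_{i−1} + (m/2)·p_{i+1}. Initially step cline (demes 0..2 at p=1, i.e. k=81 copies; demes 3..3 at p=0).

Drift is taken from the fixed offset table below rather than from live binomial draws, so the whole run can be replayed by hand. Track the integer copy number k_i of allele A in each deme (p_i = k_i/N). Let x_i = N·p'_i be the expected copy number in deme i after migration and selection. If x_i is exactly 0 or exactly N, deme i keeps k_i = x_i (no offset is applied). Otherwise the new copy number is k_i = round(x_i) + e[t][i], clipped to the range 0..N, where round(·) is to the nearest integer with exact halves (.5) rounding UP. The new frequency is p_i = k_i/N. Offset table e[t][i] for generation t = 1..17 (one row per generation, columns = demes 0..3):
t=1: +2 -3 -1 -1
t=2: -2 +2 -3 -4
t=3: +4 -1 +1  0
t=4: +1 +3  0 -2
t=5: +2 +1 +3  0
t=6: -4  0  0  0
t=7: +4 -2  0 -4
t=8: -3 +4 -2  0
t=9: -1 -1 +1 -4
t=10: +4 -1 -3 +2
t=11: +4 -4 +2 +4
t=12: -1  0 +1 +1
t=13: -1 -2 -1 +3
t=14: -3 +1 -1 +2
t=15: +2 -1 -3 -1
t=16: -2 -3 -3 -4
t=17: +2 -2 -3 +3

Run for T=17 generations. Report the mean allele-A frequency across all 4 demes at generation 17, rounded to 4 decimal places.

t=0: k=[81 81 81 0]
t=1: x=[81.0000 81.0000 75.8473 5.5103] k=[81 81 75 5]
t=2: x=[81.0000 80.6087 71.0429 9.9687] k=[81 81 68 6]
t=3: x=[81.0000 80.1522 65.1112 10.4667] k=[81 79 66 10]
t=4: x=[80.8660 78.2763 63.5228 14.2024] k=[81 81 64 12]
t=5: x=[81.0000 79.8914 62.0613 15.9971] k=[81 81 65 16]
t=6: x=[81.0000 79.9566 63.1772 19.9085] k=[81 80 63 20]
t=7: x=[80.9330 78.9534 61.6512 23.6026] k=[81 77 62 20]
t=8: x=[80.7320 76.2703 60.5986 23.5363] k=[78 80 59 24]
t=9: x=[78.0445 78.4970 58.4665 27.1484] k=[77 77 59 23]
t=10: x=[76.8826 75.8140 58.2091 26.1972] k=[81 75 55 28]
t=11: x=[80.5980 74.0691 54.9537 30.6793] k=[81 70 57 35]
t=12: x=[80.2631 69.8382 56.8076 37.4102] k=[79 70 58 38]
t=13: x=[78.3377 69.7731 57.8626 40.2877] k=[77 68 57 43]
t=14: x=[76.2815 67.8336 57.1940 44.8888] k=[73 69 56 47]
t=15: x=[72.5113 68.3798 56.6540 48.5385] k=[75 67 54 48]
t=16: x=[74.2950 66.6360 54.8644 49.3358] k=[72 64 52 45]
t=17: x=[71.2211 63.6951 52.7502 46.4251] k=[73 62 50 49]

0.7222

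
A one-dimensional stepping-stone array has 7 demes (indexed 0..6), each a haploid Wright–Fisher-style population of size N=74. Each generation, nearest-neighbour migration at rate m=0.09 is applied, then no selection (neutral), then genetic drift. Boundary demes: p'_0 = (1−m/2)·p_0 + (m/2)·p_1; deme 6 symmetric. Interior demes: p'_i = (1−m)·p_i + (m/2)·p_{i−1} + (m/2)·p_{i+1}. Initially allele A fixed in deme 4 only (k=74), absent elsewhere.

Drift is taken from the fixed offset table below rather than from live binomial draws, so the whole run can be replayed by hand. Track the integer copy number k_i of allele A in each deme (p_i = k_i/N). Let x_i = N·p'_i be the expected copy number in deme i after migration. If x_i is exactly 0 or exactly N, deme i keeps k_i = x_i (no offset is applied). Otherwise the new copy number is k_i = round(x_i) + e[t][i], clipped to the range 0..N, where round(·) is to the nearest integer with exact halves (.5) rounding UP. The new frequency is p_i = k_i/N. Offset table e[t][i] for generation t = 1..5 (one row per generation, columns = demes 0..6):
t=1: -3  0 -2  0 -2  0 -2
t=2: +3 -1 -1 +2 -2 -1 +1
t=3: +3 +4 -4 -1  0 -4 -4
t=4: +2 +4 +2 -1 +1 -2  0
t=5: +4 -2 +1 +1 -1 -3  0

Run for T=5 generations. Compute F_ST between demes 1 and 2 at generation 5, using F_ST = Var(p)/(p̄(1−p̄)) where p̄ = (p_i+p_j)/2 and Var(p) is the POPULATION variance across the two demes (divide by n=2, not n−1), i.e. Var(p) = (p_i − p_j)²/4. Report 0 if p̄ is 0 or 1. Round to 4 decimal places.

t=0: k=[0 0 0 0 74 0 0]
t=1: x=[0.0000 0.0000 0.0000 3.3300 67.3400 3.3300 0.0000] k=[0 0 0 3 65 3 0]
t=2: x=[0.0000 0.0000 0.1350 5.6550 59.4200 5.6550 0.1350] k=[0 0 0 8 57 5 1]
t=3: x=[0.0000 0.0000 0.3600 9.8450 52.4550 7.1600 1.1800] k=[0 0 0 9 52 3 0]
t=4: x=[0.0000 0.0000 0.4050 10.5300 47.8600 5.0700 0.1350] k=[0 0 2 10 49 3 0]
t=5: x=[0.0000 0.0900 2.2700 11.3950 45.1750 4.9350 0.1350] k=[0 0 3 12 44 2 0]

0.0207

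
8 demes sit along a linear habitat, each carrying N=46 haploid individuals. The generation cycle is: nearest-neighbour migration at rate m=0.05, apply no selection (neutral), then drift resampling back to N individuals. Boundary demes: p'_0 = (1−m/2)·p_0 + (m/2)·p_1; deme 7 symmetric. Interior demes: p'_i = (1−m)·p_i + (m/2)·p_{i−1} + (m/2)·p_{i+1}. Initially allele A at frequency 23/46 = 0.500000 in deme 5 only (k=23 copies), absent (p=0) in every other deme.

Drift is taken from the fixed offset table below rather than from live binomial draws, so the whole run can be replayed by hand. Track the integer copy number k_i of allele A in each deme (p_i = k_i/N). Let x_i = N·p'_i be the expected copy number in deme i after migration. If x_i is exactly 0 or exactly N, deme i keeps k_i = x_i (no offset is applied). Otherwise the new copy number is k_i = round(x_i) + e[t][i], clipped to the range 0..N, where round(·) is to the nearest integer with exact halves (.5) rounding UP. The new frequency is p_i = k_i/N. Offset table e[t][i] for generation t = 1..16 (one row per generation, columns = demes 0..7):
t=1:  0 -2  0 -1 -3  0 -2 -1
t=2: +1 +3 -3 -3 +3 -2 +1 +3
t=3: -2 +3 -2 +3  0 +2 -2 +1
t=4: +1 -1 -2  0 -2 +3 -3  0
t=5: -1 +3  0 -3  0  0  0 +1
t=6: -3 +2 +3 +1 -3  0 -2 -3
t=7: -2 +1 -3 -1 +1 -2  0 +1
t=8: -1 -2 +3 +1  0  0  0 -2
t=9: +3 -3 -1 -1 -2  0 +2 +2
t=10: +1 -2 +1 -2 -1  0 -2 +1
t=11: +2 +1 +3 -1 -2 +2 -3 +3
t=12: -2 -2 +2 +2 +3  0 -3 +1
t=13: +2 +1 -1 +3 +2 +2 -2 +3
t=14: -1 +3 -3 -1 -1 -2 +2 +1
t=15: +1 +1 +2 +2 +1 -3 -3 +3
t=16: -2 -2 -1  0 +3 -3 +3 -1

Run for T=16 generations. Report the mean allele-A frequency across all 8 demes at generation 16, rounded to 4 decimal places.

0.0978

t=0: k=[0 0 0 0 0 23 0 0]
t=1: x=[0.0000 0.0000 0.0000 0.0000 0.5750 21.8500 0.5750 0.0000] k=[0 0 0 0 0 22 0 0]
t=2: x=[0.0000 0.0000 0.0000 0.0000 0.5500 20.9000 0.5500 0.0000] k=[0 0 0 0 4 19 2 0]
t=3: x=[0.0000 0.0000 0.0000 0.1000 4.2750 18.2000 2.3750 0.0500] k=[0 0 0 3 4 20 0 1]
t=4: x=[0.0000 0.0000 0.0750 2.9500 4.3750 19.1000 0.5250 0.9750] k=[0 0 0 3 2 22 0 1]
t=5: x=[0.0000 0.0000 0.0750 2.9000 2.5250 20.9500 0.5750 0.9750] k=[0 0 0 0 3 21 1 2]
t=6: x=[0.0000 0.0000 0.0000 0.0750 3.3750 20.0500 1.5250 1.9750] k=[0 0 0 1 0 20 0 0]
t=7: x=[0.0000 0.0000 0.0250 0.9500 0.5250 19.0000 0.5000 0.0000] k=[0 0 0 0 2 17 1 0]
t=8: x=[0.0000 0.0000 0.0000 0.0500 2.3250 16.2250 1.3750 0.0250] k=[0 0 0 1 2 16 1 0]
t=9: x=[0.0000 0.0000 0.0250 1.0000 2.3250 15.2750 1.3500 0.0250] k=[0 0 0 0 0 15 3 2]
t=10: x=[0.0000 0.0000 0.0000 0.0000 0.3750 14.3250 3.2750 2.0250] k=[0 0 0 0 0 14 1 3]
t=11: x=[0.0000 0.0000 0.0000 0.0000 0.3500 13.3250 1.3750 2.9500] k=[0 0 0 0 0 15 0 6]
t=12: x=[0.0000 0.0000 0.0000 0.0000 0.3750 14.2500 0.5250 5.8500] k=[0 0 0 0 3 14 0 7]
t=13: x=[0.0000 0.0000 0.0000 0.0750 3.2000 13.3750 0.5250 6.8250] k=[0 0 0 3 5 15 0 10]
t=14: x=[0.0000 0.0000 0.0750 2.9750 5.2000 14.3750 0.6250 9.7500] k=[0 0 0 2 4 12 3 11]
t=15: x=[0.0000 0.0000 0.0500 2.0000 4.1500 11.5750 3.4250 10.8000] k=[0 0 2 4 5 9 0 14]
t=16: x=[0.0000 0.0500 2.0000 3.9750 5.0750 8.6750 0.5750 13.6500] k=[0 0 1 4 8 6 4 13]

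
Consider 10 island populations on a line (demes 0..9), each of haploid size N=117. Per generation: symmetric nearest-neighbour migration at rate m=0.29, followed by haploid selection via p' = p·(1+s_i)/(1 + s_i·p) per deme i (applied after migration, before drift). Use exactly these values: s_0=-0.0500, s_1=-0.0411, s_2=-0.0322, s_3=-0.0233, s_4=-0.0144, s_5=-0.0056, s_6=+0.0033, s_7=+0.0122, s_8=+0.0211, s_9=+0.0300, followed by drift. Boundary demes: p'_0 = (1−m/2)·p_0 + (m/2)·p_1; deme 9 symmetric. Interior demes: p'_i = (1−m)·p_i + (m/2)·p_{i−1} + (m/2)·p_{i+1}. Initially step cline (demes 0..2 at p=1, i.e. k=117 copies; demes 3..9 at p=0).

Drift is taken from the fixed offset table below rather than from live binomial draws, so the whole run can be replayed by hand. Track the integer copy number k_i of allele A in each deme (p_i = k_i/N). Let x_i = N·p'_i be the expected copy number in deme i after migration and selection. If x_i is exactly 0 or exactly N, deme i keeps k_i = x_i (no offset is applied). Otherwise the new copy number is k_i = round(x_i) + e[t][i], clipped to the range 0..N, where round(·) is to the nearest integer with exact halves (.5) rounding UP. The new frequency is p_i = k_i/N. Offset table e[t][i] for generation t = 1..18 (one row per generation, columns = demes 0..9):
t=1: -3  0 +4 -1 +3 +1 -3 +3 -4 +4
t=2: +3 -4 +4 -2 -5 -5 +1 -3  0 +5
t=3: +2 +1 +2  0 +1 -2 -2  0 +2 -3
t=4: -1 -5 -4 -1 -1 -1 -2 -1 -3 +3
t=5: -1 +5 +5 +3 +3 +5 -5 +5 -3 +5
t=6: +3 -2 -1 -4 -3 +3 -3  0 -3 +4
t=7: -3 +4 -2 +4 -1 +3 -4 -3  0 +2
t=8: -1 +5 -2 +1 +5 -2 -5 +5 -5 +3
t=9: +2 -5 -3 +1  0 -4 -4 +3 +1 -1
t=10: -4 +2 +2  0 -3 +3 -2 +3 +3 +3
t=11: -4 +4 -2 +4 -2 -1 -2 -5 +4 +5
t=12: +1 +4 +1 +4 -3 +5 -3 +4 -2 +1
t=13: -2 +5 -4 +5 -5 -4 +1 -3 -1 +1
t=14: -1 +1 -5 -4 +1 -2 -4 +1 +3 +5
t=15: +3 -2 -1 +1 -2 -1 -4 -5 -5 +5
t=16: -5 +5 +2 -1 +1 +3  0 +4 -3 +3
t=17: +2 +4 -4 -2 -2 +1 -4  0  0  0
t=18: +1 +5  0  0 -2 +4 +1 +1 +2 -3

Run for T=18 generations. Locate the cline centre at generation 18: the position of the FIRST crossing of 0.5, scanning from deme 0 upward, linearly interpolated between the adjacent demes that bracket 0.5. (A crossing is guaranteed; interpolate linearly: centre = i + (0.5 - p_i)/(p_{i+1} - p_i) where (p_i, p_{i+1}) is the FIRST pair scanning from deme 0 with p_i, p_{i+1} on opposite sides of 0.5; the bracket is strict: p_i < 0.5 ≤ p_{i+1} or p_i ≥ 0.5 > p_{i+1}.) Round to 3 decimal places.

t=0: k=[117 117 117 0 0 0 0 0 0 0]
t=1: x=[117.0000 117.0000 99.5547 16.6259 0.0000 0.0000 0.0000 0.0000 0.0000 0.0000] k=[117 117 104 16 0 0 0 0 0 0]
t=2: x=[117.0000 115.0356 92.4970 25.9606 2.2872 0.0000 0.0000 0.0000 0.0000 0.0000] k=[117 111 96 24 0 0 0 0 0 0]
t=3: x=[116.0846 109.4022 87.0109 30.4262 3.4314 0.0000 0.0000 0.0000 0.0000 0.0000] k=[117 110 89 30 4 0 0 0 0 0]
t=4: x=[115.9321 107.6140 82.7019 34.2115 7.0927 0.5768 0.0000 0.0000 0.0000 0.0000] k=[115 103 79 33 6 0 0 0 0 0]
t=5: x=[113.0698 100.6795 74.9323 35.1724 8.9247 0.8652 0.0000 0.0000 0.0000 0.0000] k=[112 106 80 38 12 6 0 0 0 0]
t=6: x=[110.8373 102.5777 76.8210 39.6993 14.7124 5.9681 0.8728 0.0000 0.0000 0.0000] k=[114 101 76 36 12 9 0 0 0 0]
t=7: x=[111.8692 98.6191 72.9296 37.7150 14.8559 8.0876 1.3093 0.0000 0.0000 0.0000] k=[109 103 71 42 14 11 0 0 0 0]
t=8: x=[107.7003 98.5882 70.5212 41.5114 17.4090 9.7895 1.6002 0.0000 0.0000 0.0000] k=[107 104 69 43 22 8 0 0 0 0]
t=9: x=[106.0671 98.7220 69.3837 43.0813 22.7480 8.8241 1.1638 0.0000 0.0000 0.0000] k=[108 94 66 44 23 5 0 0 0 0]
t=10: x=[105.4468 91.1343 65.9301 43.4988 23.1643 6.8487 0.7274 0.0000 0.0000 0.0000] k=[101 93 68 43 20 10 0 0 0 0]
t=11: x=[99.0752 89.6657 67.0655 42.6490 21.6281 9.9488 1.4547 0.0000 0.0000 0.0000] k=[95 94 65 47 20 9 0 0 0 0]
t=12: x=[93.9194 89.0572 65.6539 45.0402 22.0592 9.2421 1.3093 0.0000 0.0000 0.0000] k=[95 93 67 49 19 14 0 0 0 0]
t=13: x=[93.7698 88.6278 67.2263 46.5974 22.3615 12.6316 2.0366 0.0000 0.0000 0.0000] k=[92 94 63 52 17 9 3 0 0 0]
t=14: x=[91.2754 88.3161 64.9561 47.8519 20.6670 9.2421 3.4460 0.4403 0.0000 0.0000] k=[90 89 60 44 22 7 0 1 0 0]
t=15: x=[88.7710 83.9540 60.9300 42.4900 22.7480 8.1175 1.1638 0.7186 0.1481 0.0000] k=[92 82 60 43 21 7 0 0 0 0]
t=16: x=[89.4853 79.1941 59.7685 41.6406 21.9006 7.9732 1.0183 0.0000 0.0000 0.0000] k=[84 84 62 41 23 11 1 0 0 0]
t=17: x=[82.7713 79.7527 61.1905 40.8063 23.5956 11.2328 2.3125 0.1468 0.0000 0.0000] k=[85 84 57 39 22 12 0 0 0 0]
t=18: x=[83.6455 79.1636 57.3478 38.5333 22.7480 11.6510 1.7457 0.0000 0.0000 0.0000] k=[85 84 57 39 21 16 3 0 0 0]

1.944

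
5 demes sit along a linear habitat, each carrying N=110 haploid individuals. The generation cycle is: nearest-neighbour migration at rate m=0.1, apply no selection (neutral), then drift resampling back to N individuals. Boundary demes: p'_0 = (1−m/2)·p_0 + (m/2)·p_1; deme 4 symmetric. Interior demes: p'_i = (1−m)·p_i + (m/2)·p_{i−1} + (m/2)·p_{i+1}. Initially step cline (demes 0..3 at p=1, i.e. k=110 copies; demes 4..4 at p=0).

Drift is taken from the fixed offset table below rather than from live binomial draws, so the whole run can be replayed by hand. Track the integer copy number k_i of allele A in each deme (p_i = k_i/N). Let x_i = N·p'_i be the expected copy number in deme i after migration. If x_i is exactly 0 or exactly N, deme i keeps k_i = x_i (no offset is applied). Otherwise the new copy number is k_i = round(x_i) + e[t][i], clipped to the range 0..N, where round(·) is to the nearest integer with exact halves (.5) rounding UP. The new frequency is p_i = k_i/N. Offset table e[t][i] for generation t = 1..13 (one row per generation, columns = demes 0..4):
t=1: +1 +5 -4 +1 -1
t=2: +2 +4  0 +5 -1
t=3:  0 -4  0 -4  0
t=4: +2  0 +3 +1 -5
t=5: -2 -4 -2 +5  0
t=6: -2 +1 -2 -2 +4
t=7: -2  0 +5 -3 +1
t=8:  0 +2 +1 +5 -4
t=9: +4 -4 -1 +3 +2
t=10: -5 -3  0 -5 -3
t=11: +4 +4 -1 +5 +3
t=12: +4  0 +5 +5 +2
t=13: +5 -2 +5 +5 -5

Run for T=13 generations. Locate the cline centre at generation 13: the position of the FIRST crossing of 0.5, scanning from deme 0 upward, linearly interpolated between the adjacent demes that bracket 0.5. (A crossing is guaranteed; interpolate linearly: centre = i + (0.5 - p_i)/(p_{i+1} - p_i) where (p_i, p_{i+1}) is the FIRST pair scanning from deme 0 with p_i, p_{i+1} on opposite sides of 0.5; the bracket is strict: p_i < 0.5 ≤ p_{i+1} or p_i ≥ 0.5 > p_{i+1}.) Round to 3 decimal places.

t=0: k=[110 110 110 110 0]
t=1: x=[110.0000 110.0000 110.0000 104.5000 5.5000] k=[110 110 110 106 5]
t=2: x=[110.0000 110.0000 109.8000 101.1500 10.0500] k=[110 110 110 106 9]
t=3: x=[110.0000 110.0000 109.8000 101.3500 13.8500] k=[110 110 110 97 14]
t=4: x=[110.0000 110.0000 109.3500 93.5000 18.1500] k=[110 110 110 95 13]
t=5: x=[110.0000 110.0000 109.2500 91.6500 17.1000] k=[110 110 107 97 17]
t=6: x=[110.0000 109.8500 106.6500 93.5000 21.0000] k=[110 110 105 92 25]
t=7: x=[110.0000 109.7500 104.6000 89.3000 28.3500] k=[110 110 110 86 29]
t=8: x=[110.0000 110.0000 108.8000 84.3500 31.8500] k=[110 110 110 89 28]
t=9: x=[110.0000 110.0000 108.9500 87.0000 31.0500] k=[110 110 108 90 33]
t=10: x=[110.0000 109.9000 107.2000 88.0500 35.8500] k=[110 107 107 83 33]
t=11: x=[109.8500 107.1500 105.8000 81.7000 35.5000] k=[110 110 105 87 39]
t=12: x=[110.0000 109.7500 104.3500 85.5000 41.4000] k=[110 110 109 91 43]
t=13: x=[110.0000 109.9500 108.1500 89.5000 45.4000] k=[110 108 110 95 40]

3.727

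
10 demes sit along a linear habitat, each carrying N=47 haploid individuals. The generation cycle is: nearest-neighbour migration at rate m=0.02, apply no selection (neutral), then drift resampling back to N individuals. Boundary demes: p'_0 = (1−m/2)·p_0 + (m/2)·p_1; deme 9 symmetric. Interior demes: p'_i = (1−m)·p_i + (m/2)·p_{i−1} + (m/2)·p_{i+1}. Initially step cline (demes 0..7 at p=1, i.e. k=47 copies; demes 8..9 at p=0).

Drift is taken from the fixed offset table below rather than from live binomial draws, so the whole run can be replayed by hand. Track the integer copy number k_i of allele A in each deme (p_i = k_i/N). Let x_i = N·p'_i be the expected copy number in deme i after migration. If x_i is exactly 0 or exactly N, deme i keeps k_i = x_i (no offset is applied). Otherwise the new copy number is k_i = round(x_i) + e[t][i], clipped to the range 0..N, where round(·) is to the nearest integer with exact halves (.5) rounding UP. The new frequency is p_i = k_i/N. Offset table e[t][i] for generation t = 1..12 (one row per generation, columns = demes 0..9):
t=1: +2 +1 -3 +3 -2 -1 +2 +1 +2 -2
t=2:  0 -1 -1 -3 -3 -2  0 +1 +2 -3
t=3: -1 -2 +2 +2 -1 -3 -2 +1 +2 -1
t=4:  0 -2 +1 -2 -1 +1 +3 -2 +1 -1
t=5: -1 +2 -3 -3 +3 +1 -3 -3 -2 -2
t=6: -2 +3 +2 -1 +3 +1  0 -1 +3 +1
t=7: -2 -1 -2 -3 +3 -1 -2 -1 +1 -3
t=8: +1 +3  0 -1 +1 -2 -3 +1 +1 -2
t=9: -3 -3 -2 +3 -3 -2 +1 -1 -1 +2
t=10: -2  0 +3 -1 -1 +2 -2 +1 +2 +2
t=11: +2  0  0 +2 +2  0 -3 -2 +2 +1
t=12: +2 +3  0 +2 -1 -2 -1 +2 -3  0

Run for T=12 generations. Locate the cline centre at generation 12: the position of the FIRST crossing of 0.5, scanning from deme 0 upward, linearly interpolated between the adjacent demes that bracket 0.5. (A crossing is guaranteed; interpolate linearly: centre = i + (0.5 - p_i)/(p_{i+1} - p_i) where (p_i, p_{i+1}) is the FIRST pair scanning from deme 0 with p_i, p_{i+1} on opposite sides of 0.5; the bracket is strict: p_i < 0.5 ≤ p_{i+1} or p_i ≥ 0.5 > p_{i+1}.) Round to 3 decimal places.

t=0: k=[47 47 47 47 47 47 47 47 0 0]
t=1: x=[47.0000 47.0000 47.0000 47.0000 47.0000 47.0000 47.0000 46.5300 0.4700 0.0000] k=[47 47 47 47 47 47 47 47 2 0]
t=2: x=[47.0000 47.0000 47.0000 47.0000 47.0000 47.0000 47.0000 46.5500 2.4300 0.0200] k=[47 47 47 47 47 47 47 47 4 0]
t=3: x=[47.0000 47.0000 47.0000 47.0000 47.0000 47.0000 47.0000 46.5700 4.3900 0.0400] k=[47 47 47 47 47 47 47 47 6 0]
t=4: x=[47.0000 47.0000 47.0000 47.0000 47.0000 47.0000 47.0000 46.5900 6.3500 0.0600] k=[47 47 47 47 47 47 47 45 7 0]
t=5: x=[47.0000 47.0000 47.0000 47.0000 47.0000 47.0000 46.9800 44.6400 7.3100 0.0700] k=[47 47 47 47 47 47 44 42 5 0]
t=6: x=[47.0000 47.0000 47.0000 47.0000 47.0000 46.9700 44.0100 41.6500 5.3200 0.0500] k=[47 47 47 47 47 47 44 41 8 1]
t=7: x=[47.0000 47.0000 47.0000 47.0000 47.0000 46.9700 44.0000 40.7000 8.2600 1.0700] k=[47 47 47 47 47 46 42 40 9 0]
t=8: x=[47.0000 47.0000 47.0000 47.0000 46.9900 45.9700 42.0200 39.7100 9.2200 0.0900] k=[47 47 47 47 47 44 39 41 10 0]
t=9: x=[47.0000 47.0000 47.0000 47.0000 46.9700 43.9800 39.0700 40.6700 10.2100 0.1000] k=[47 47 47 47 44 42 40 40 9 2]
t=10: x=[47.0000 47.0000 47.0000 46.9700 44.0100 42.0000 40.0200 39.6900 9.2400 2.0700] k=[47 47 47 46 43 44 38 41 11 4]
t=11: x=[47.0000 47.0000 46.9900 45.9800 43.0400 43.9300 38.0900 40.6700 11.2300 4.0700] k=[47 47 47 47 45 44 35 39 13 5]
t=12: x=[47.0000 47.0000 47.0000 46.9800 45.0100 43.9200 35.1300 38.7000 13.1800 5.0800] k=[47 47 47 47 44 42 34 41 10 5]

7.565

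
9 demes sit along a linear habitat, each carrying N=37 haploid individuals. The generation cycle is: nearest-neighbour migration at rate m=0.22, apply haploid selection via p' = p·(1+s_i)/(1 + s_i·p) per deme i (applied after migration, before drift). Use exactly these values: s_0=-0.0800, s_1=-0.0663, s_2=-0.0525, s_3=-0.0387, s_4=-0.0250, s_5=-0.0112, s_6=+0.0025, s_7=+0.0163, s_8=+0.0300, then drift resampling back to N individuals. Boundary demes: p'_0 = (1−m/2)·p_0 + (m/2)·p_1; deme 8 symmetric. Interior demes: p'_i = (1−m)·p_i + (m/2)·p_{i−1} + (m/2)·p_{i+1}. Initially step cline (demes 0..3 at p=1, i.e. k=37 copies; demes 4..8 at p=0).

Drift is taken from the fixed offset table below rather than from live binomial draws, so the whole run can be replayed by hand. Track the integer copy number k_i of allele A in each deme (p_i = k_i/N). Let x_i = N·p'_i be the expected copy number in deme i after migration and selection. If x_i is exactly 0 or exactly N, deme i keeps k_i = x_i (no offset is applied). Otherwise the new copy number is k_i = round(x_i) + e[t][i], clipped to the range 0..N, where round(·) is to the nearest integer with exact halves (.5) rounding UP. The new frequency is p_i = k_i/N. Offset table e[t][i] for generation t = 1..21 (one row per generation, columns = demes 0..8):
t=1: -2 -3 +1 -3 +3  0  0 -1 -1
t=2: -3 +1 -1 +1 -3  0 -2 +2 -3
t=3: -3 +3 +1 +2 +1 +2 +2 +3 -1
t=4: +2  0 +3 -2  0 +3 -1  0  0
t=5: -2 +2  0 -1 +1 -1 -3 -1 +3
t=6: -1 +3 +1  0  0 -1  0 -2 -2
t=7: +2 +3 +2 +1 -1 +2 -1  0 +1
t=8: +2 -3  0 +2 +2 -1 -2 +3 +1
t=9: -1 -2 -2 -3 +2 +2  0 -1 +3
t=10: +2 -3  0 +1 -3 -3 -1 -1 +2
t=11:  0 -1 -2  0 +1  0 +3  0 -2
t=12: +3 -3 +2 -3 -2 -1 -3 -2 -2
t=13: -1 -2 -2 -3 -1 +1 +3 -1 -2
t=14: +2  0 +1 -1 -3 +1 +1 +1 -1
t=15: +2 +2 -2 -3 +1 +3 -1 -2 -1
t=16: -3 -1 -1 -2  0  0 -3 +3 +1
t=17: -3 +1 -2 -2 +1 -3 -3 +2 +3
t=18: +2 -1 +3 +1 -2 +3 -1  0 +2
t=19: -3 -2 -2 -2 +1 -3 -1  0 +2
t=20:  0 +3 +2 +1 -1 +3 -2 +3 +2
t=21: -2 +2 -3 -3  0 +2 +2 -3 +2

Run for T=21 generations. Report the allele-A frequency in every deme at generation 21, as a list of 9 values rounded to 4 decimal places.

[0.5946, 0.6757, 0.3784, 0.1892, 0.1892, 0.2162, 0.1081, 0.1081, 0.2973]

t=0: k=[37 37 37 37 0 0 0 0 0]
t=1: x=[37.0000 37.0000 37.0000 32.7848 3.9792 0.0000 0.0000 0.0000 0.0000] k=[37 37 37 30 7 0 0 0 0]
t=2: x=[37.0000 37.0000 36.1883 27.9734 8.5919 0.7616 0.0000 0.0000 0.0000] k=[37 37 35 29 6 1 0 0 0]
t=3: x=[37.0000 36.7645 34.4342 26.8417 7.8227 1.4245 0.1103 0.0000 0.0000] k=[37 37 35 29 9 3 2 0 0]
t=4: x=[37.0000 36.7645 34.4342 27.1779 10.3502 3.5140 1.8945 0.2236 0.0000] k=[37 37 37 25 10 7 1 0 0]
t=5: x=[37.0000 37.0000 35.6096 24.3434 11.1221 6.6086 1.5537 0.1118 0.0000] k=[37 37 36 23 12 6 0 0 0]
t=6: x=[37.0000 36.8822 34.5599 22.8770 12.3409 5.9436 0.6616 0.0000 0.0000] k=[37 37 36 23 12 5 1 0 0]
t=7: x=[37.0000 36.8822 34.5599 22.8770 12.2318 5.2788 1.3332 0.1118 0.0000] k=[37 37 37 24 11 7 0 0 0]
t=8: x=[37.0000 37.0000 35.4940 23.6653 11.7857 6.6086 0.7719 0.0000 0.0000] k=[37 37 35 26 14 6 0 0 0]
t=9: x=[37.0000 36.7645 34.0886 25.3574 14.2177 6.1619 0.6616 0.0000 0.0000] k=[37 35 32 22 16 8 1 0 0]
t=10: x=[36.7610 34.7493 30.9625 22.0900 15.5513 8.0389 1.6640 0.1118 0.0000] k=[37 32 31 23 13 5 1 0 0]
t=11: x=[36.4029 32.1586 29.9266 22.4329 13.0057 5.3879 1.3332 0.1118 0.0000] k=[36 31 28 22 14 5 4 0 0]
t=12: x=[35.3213 30.8775 27.2887 21.4252 13.6711 5.8245 3.6783 0.4471 0.0000] k=[37 28 29 18 12 5 1 0 0]
t=13: x=[35.9264 28.6654 27.2990 18.1849 11.6866 5.2788 1.3332 0.1118 0.0000] k=[35 27 25 15 11 6 4 0 0]
t=14: x=[33.8906 27.1729 23.6636 15.3046 10.6965 6.2711 3.7885 0.4471 0.0000] k=[36 27 25 14 8 7 5 1 0]
t=15: x=[34.8470 27.2867 23.5518 14.2031 8.3847 6.8271 4.7904 1.3509 0.1133] k=[37 29 22 11 9 10 4 0 0]
t=16: x=[36.0455 28.6758 21.0728 11.6724 9.1545 9.1522 4.2293 0.4471 0.0000] k=[33 28 20 10 9 9 1 3 0]
t=17: x=[32.1067 27.1833 19.2827 10.6875 8.9373 8.0488 2.1050 2.4873 0.3398] k=[29 28 17 9 10 5 0 4 3]
t=18: x=[28.3497 26.3885 16.8341 9.7048 9.1643 4.9515 0.9924 3.5009 3.1952] k=[30 25 20 11 7 8 0 4 5]
t=19: x=[28.9366 24.4372 19.0622 11.2388 7.3990 6.9462 1.3232 3.7238 5.0168] k=[26 22 17 9 8 4 0 4 7]
t=20: x=[24.8908 21.2731 16.1775 9.4889 7.5172 3.9600 0.8821 3.9466 6.8331] k=[25 24 18 10 7 7 0 7 9]
t=21: x=[24.2012 22.8557 17.2826 10.2549 7.1823 6.1719 1.5437 6.5366 8.9795] k=[22 25 14 7 7 8 4 4 11]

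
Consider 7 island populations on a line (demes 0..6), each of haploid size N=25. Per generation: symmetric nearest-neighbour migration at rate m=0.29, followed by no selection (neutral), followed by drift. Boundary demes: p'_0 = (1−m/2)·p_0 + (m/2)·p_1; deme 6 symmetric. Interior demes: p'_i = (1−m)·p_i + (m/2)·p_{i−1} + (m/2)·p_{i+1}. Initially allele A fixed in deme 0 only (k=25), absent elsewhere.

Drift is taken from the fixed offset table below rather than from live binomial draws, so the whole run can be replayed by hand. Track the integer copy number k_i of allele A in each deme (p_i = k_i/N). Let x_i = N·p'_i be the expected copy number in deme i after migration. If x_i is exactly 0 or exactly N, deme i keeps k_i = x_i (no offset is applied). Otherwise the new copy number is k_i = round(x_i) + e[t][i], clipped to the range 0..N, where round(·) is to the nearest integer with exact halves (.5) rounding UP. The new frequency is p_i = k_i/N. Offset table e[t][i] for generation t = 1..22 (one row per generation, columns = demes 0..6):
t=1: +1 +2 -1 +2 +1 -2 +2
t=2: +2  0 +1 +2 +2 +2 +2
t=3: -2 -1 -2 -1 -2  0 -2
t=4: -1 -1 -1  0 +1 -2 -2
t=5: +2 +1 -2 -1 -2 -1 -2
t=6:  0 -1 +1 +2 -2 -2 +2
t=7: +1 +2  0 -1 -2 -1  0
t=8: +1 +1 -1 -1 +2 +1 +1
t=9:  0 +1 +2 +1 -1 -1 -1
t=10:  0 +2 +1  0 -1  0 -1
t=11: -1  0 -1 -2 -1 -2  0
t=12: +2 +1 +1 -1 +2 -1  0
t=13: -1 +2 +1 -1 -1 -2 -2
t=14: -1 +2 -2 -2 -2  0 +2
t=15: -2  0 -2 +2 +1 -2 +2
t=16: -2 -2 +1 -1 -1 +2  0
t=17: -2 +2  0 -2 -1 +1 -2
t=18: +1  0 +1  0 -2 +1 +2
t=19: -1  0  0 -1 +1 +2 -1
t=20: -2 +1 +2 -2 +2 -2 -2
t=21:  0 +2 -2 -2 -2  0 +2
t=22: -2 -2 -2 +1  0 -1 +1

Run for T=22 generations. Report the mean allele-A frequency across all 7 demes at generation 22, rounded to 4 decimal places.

t=0: k=[25 0 0 0 0 0 0]
t=1: x=[21.3750 3.6250 0.0000 0.0000 0.0000 0.0000 0.0000] k=[22 6 0 0 0 0 0]
t=2: x=[19.6800 7.4500 0.8700 0.0000 0.0000 0.0000 0.0000] k=[22 7 2 0 0 0 0]
t=3: x=[19.8250 8.4500 2.4350 0.2900 0.0000 0.0000 0.0000] k=[18 7 0 0 0 0 0]
t=4: x=[16.4050 7.5800 1.0150 0.0000 0.0000 0.0000 0.0000] k=[15 7 0 0 0 0 0]
t=5: x=[13.8400 7.1450 1.0150 0.0000 0.0000 0.0000 0.0000] k=[16 8 0 0 0 0 0]
t=6: x=[14.8400 8.0000 1.1600 0.0000 0.0000 0.0000 0.0000] k=[15 7 2 0 0 0 0]
t=7: x=[13.8400 7.4350 2.4350 0.2900 0.0000 0.0000 0.0000] k=[15 9 2 0 0 0 0]
t=8: x=[14.1300 8.8550 2.7250 0.2900 0.0000 0.0000 0.0000] k=[15 10 2 0 0 0 0]
t=9: x=[14.2750 9.5650 2.8700 0.2900 0.0000 0.0000 0.0000] k=[14 11 5 1 0 0 0]
t=10: x=[13.5650 10.5650 5.2900 1.4350 0.1450 0.0000 0.0000] k=[14 13 6 1 0 0 0]
t=11: x=[13.8550 12.1300 6.2900 1.5800 0.1450 0.0000 0.0000] k=[13 12 5 0 0 0 0]
t=12: x=[12.8550 11.1300 5.2900 0.7250 0.0000 0.0000 0.0000] k=[15 12 6 0 0 0 0]
t=13: x=[14.5650 11.5650 6.0000 0.8700 0.0000 0.0000 0.0000] k=[14 14 7 0 0 0 0]
t=14: x=[14.0000 12.9850 7.0000 1.0150 0.0000 0.0000 0.0000] k=[13 15 5 0 0 0 0]
t=15: x=[13.2900 13.2600 5.7250 0.7250 0.0000 0.0000 0.0000] k=[11 13 4 3 0 0 0]
t=16: x=[11.2900 11.4050 5.1600 2.7100 0.4350 0.0000 0.0000] k=[9 9 6 2 0 0 0]
t=17: x=[9.0000 8.5650 5.8550 2.2900 0.2900 0.0000 0.0000] k=[7 11 6 0 0 0 0]
t=18: x=[7.5800 9.6950 5.8550 0.8700 0.0000 0.0000 0.0000] k=[9 10 7 1 0 0 0]
t=19: x=[9.1450 9.4200 6.5650 1.7250 0.1450 0.0000 0.0000] k=[8 9 7 1 1 0 0]
t=20: x=[8.1450 8.5650 6.4200 1.8700 0.8550 0.1450 0.0000] k=[6 10 8 0 3 0 0]
t=21: x=[6.5800 9.1300 7.1300 1.5950 2.1300 0.4350 0.0000] k=[7 11 5 0 0 0 0]
t=22: x=[7.5800 9.5500 5.1450 0.7250 0.0000 0.0000 0.0000] k=[6 8 3 2 0 0 0]

0.1086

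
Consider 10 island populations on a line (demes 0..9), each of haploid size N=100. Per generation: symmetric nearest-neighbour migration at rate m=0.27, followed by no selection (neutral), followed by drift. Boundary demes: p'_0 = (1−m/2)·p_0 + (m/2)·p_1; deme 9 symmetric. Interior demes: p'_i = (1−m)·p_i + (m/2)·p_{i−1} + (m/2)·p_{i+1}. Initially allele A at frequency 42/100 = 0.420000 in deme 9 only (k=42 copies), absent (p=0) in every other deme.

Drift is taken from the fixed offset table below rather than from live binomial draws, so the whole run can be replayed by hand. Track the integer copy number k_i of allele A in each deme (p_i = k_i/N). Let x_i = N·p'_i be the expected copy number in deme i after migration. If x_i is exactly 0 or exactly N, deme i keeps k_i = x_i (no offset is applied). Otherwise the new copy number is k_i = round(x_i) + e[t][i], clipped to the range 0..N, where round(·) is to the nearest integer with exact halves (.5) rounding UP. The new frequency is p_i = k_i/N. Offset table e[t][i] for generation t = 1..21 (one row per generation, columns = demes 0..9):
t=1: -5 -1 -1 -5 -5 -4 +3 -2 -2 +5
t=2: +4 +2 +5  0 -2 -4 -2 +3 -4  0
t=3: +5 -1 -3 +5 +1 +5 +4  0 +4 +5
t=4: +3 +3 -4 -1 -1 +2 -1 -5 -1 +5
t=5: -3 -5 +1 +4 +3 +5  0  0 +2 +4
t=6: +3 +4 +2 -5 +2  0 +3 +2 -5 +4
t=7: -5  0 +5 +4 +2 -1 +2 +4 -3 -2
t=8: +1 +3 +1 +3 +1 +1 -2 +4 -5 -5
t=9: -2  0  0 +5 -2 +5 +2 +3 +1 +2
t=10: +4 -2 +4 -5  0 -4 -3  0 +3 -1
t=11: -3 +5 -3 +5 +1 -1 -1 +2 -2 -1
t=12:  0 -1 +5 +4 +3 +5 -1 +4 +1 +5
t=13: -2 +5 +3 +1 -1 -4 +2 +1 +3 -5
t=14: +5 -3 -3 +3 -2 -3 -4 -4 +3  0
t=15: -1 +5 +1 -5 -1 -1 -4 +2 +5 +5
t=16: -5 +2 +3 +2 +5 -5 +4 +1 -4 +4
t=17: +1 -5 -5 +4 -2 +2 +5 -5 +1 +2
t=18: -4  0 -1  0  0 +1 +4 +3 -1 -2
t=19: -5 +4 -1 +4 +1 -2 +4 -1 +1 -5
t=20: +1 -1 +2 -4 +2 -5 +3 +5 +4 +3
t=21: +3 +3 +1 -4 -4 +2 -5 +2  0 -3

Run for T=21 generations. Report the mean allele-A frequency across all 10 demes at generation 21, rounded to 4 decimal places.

t=0: k=[0 0 0 0 0 0 0 0 0 42]
t=1: x=[0.0000 0.0000 0.0000 0.0000 0.0000 0.0000 0.0000 0.0000 5.6700 36.3300] k=[0 0 0 0 0 0 0 0 4 41]
t=2: x=[0.0000 0.0000 0.0000 0.0000 0.0000 0.0000 0.0000 0.5400 8.4550 36.0050] k=[0 0 0 0 0 0 0 4 4 36]
t=3: x=[0.0000 0.0000 0.0000 0.0000 0.0000 0.0000 0.5400 3.4600 8.3200 31.6800] k=[0 0 0 0 0 0 5 3 12 37]
t=4: x=[0.0000 0.0000 0.0000 0.0000 0.0000 0.6750 4.0550 4.4850 14.1600 33.6250] k=[0 0 0 0 0 3 3 0 13 39]
t=5: x=[0.0000 0.0000 0.0000 0.0000 0.4050 2.5950 2.5950 2.1600 14.7550 35.4900] k=[0 0 0 0 3 8 3 2 17 39]
t=6: x=[0.0000 0.0000 0.0000 0.4050 3.2700 6.6500 3.5400 4.1600 17.9450 36.0300] k=[0 0 0 0 5 7 7 6 13 40]
t=7: x=[0.0000 0.0000 0.0000 0.6750 4.5950 6.7300 6.8650 7.0800 15.7000 36.3550] k=[0 0 0 5 7 6 9 11 13 34]
t=8: x=[0.0000 0.0000 0.6750 4.5950 6.5950 6.5400 8.8650 11.0000 15.5650 31.1650] k=[0 0 2 8 8 8 7 15 11 26]
t=9: x=[0.0000 0.2700 2.5400 7.1900 8.0000 7.8650 8.2150 13.3800 13.5650 23.9750] k=[0 0 3 12 6 13 10 16 15 26]
t=10: x=[0.0000 0.4050 3.8100 9.9750 7.7550 11.6500 11.2150 15.0550 16.6200 24.5150] k=[0 0 8 5 8 8 8 15 20 24]
t=11: x=[0.0000 1.0800 6.5150 5.8100 7.5950 8.0000 8.9450 14.7300 19.8650 23.4600] k=[0 6 4 11 9 7 8 17 18 22]
t=12: x=[0.8100 4.9200 5.2150 9.7850 9.0000 7.4050 9.0800 15.9200 18.4050 21.4600] k=[1 4 10 14 12 12 8 20 19 26]
t=13: x=[1.4050 4.4050 9.7300 13.1900 12.2700 11.4600 10.1600 18.2450 20.0800 25.0550] k=[0 9 13 14 11 7 12 19 23 20]
t=14: x=[1.2150 8.3250 12.5950 13.4600 10.8650 8.2150 12.2700 18.5950 22.0550 20.4050] k=[6 5 10 16 9 5 8 15 25 20]
t=15: x=[5.8650 5.8100 10.1350 14.2450 9.4050 5.9450 8.5400 15.4050 22.9750 20.6750] k=[5 11 11 9 8 5 5 17 28 26]
t=16: x=[5.8100 10.1900 10.7300 9.1350 7.7300 5.4050 6.6200 16.8650 26.2450 26.2700] k=[1 12 14 11 13 0 11 18 22 30]
t=17: x=[2.4850 10.7850 13.3250 11.6750 10.9750 3.2400 10.4600 17.5950 22.5400 28.9200] k=[3 6 8 16 9 5 15 13 24 31]
t=18: x=[3.4050 5.8650 8.8100 13.9750 9.4050 6.8900 13.3800 14.7550 23.4600 30.0550] k=[0 6 8 14 9 8 17 18 22 28]
t=19: x=[0.8100 5.4600 8.5400 12.5150 9.5400 9.3500 15.9200 18.4050 22.2700 27.1900] k=[0 9 8 17 11 7 20 17 23 22]
t=20: x=[1.2150 7.6500 9.3500 14.9750 11.2700 9.2950 17.8400 18.2150 22.0550 22.1350] k=[2 7 11 11 13 4 21 23 26 25]
t=21: x=[2.6750 6.8650 10.4600 11.2700 11.5150 7.5100 18.9750 23.1350 25.4600 25.1350] k=[6 10 11 7 8 10 14 25 25 22]

0.1380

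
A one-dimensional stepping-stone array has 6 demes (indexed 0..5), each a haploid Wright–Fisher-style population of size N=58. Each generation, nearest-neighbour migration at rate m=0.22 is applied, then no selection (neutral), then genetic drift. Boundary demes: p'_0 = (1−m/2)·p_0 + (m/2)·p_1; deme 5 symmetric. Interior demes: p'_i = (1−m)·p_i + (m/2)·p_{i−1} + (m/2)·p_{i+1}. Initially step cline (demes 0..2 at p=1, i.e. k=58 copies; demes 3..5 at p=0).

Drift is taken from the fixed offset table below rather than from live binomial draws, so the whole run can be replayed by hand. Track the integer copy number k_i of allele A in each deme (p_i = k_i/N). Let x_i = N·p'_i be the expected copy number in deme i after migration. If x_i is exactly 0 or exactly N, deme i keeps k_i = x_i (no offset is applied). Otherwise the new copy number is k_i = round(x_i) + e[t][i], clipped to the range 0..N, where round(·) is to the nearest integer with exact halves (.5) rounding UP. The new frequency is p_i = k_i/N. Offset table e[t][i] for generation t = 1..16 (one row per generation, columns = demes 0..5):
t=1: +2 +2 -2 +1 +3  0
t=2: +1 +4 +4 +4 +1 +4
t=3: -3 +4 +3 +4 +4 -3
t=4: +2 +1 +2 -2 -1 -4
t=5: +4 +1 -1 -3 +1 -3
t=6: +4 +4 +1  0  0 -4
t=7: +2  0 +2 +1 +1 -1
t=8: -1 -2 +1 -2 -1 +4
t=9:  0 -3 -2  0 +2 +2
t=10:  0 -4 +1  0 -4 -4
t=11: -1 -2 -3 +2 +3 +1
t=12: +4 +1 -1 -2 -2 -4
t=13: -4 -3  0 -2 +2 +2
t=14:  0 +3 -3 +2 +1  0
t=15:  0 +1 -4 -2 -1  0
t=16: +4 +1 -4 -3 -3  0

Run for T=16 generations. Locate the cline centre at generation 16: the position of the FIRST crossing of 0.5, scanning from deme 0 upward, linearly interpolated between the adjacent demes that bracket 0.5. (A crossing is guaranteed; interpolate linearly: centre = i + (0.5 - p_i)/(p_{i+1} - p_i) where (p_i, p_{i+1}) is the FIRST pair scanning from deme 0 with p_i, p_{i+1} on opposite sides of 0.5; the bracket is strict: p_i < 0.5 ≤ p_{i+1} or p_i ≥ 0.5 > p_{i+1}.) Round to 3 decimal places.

1.900

t=0: k=[58 58 58 0 0 0]
t=1: x=[58.0000 58.0000 51.6200 6.3800 0.0000 0.0000] k=[58 58 50 7 0 0]
t=2: x=[58.0000 57.1200 46.1500 10.9600 0.7700 0.0000] k=[58 58 50 15 2 0]
t=3: x=[58.0000 57.1200 47.0300 17.4200 3.2100 0.2200] k=[58 58 50 21 7 0]
t=4: x=[58.0000 57.1200 47.6900 22.6500 7.7700 0.7700] k=[58 58 50 21 7 0]
t=5: x=[58.0000 57.1200 47.6900 22.6500 7.7700 0.7700] k=[58 58 47 20 9 0]
t=6: x=[58.0000 56.7900 45.2400 21.7600 9.2200 0.9900] k=[58 58 46 22 9 0]
t=7: x=[58.0000 56.6800 44.6800 23.2100 9.4400 0.9900] k=[58 57 47 24 10 0]
t=8: x=[57.8900 56.0100 45.5700 24.9900 10.4400 1.1000] k=[57 54 47 23 9 5]
t=9: x=[56.6700 53.5600 45.1300 24.1000 10.1000 5.4400] k=[57 51 43 24 12 7]
t=10: x=[56.3400 50.7800 41.7900 24.7700 12.7700 7.5500] k=[56 47 43 25 9 4]
t=11: x=[55.0100 47.5500 41.4600 25.2200 10.2100 4.5500] k=[54 46 38 27 13 6]
t=12: x=[53.1200 46.0000 37.6700 26.6700 13.7700 6.7700] k=[57 47 37 25 12 3]
t=13: x=[55.9000 47.0000 36.7800 24.8900 12.4400 3.9900] k=[52 44 37 23 14 6]
t=14: x=[51.1200 44.1100 36.2300 23.5500 14.1100 6.8800] k=[51 47 33 26 15 7]
t=15: x=[50.5600 45.9000 33.7700 25.5600 15.3300 7.8800] k=[51 47 30 24 14 8]
t=16: x=[50.5600 45.5700 31.2100 23.5600 14.4400 8.6600] k=[55 47 27 21 11 9]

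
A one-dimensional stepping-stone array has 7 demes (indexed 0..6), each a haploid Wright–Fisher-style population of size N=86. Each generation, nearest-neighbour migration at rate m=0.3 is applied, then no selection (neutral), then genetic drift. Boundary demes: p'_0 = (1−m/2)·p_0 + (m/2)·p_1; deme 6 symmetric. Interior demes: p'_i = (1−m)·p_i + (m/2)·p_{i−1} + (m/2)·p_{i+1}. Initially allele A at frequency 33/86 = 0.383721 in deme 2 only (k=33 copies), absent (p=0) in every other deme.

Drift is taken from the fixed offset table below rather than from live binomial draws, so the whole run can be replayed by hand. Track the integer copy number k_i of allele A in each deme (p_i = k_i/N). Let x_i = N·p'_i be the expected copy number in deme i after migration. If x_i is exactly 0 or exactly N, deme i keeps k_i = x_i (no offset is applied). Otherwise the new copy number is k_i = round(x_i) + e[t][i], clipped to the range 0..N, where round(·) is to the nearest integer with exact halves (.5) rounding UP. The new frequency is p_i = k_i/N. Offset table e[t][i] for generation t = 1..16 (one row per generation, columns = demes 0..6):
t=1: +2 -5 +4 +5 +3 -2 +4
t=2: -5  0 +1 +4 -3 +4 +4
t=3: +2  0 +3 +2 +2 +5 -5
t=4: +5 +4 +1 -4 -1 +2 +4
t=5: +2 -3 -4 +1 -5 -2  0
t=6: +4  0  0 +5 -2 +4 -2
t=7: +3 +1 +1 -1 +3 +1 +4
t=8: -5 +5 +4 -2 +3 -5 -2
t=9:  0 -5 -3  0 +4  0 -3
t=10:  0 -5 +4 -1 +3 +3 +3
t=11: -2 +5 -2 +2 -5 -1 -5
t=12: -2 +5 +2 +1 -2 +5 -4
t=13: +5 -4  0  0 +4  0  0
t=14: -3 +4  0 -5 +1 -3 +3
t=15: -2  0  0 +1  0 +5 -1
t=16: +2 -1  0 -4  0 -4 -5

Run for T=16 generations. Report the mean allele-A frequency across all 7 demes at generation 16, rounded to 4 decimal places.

t=0: k=[0 0 33 0 0 0 0]
t=1: x=[0.0000 4.9500 23.1000 4.9500 0.0000 0.0000 0.0000] k=[0 0 27 10 0 0 0]
t=2: x=[0.0000 4.0500 20.4000 11.0500 1.5000 0.0000 0.0000] k=[0 4 21 15 0 0 0]
t=3: x=[0.6000 5.9500 17.5500 13.6500 2.2500 0.0000 0.0000] k=[3 6 21 16 4 0 0]
t=4: x=[3.4500 7.8000 18.0000 14.9500 5.2000 0.6000 0.0000] k=[8 12 19 11 4 3 0]
t=5: x=[8.6000 12.4500 16.7500 11.1500 4.9000 2.7000 0.4500] k=[11 9 13 12 0 1 0]
t=6: x=[10.7000 9.9000 12.2500 10.3500 1.9500 0.7000 0.1500] k=[15 10 12 15 0 5 0]
t=7: x=[14.2500 11.0500 12.1500 12.3000 3.0000 3.5000 0.7500] k=[17 12 13 11 6 5 5]
t=8: x=[16.2500 12.9000 12.5500 10.5500 6.6000 5.1500 5.0000] k=[11 18 17 9 10 0 3]
t=9: x=[12.0500 16.8000 15.9500 10.3500 8.3500 1.9500 2.5500] k=[12 12 13 10 12 2 0]
t=10: x=[12.0000 12.1500 12.4000 10.7500 10.2000 3.2000 0.3000] k=[12 7 16 10 13 6 3]
t=11: x=[11.2500 9.1000 13.7500 11.3500 11.5000 6.6000 3.4500] k=[9 14 12 13 7 6 0]
t=12: x=[9.7500 12.9500 12.4500 11.9500 7.7500 5.2500 0.9000] k=[8 18 14 13 6 10 0]
t=13: x=[9.5000 15.9000 14.4500 12.1000 7.6500 7.9000 1.5000] k=[15 12 14 12 12 8 2]
t=14: x=[14.5500 12.7500 13.4000 12.3000 11.4000 7.7000 2.9000] k=[12 17 13 7 12 5 6]
t=15: x=[12.7500 15.6500 12.7000 8.6500 10.2000 6.2000 5.8500] k=[11 16 13 10 10 11 5]
t=16: x=[11.7500 14.8000 13.0000 10.4500 10.1500 9.9500 5.9000] k=[14 14 13 6 10 6 1]

0.1063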